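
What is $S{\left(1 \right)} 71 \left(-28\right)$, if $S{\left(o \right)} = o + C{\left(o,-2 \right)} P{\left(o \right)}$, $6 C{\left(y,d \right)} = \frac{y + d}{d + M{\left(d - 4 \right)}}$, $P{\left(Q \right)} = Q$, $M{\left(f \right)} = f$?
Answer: $- \frac{24353}{12} \approx -2029.4$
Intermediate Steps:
$C{\left(y,d \right)} = \frac{d + y}{6 \left(-4 + 2 d\right)}$ ($C{\left(y,d \right)} = \frac{\left(y + d\right) \frac{1}{d + \left(d - 4\right)}}{6} = \frac{\left(d + y\right) \frac{1}{d + \left(d - 4\right)}}{6} = \frac{\left(d + y\right) \frac{1}{d + \left(-4 + d\right)}}{6} = \frac{\left(d + y\right) \frac{1}{-4 + 2 d}}{6} = \frac{\frac{1}{-4 + 2 d} \left(d + y\right)}{6} = \frac{d + y}{6 \left(-4 + 2 d\right)}$)
$S{\left(o \right)} = o + o \left(\frac{1}{24} - \frac{o}{48}\right)$ ($S{\left(o \right)} = o + \frac{-2 + o}{12 \left(-2 - 2\right)} o = o + \frac{-2 + o}{12 \left(-4\right)} o = o + \frac{1}{12} \left(- \frac{1}{4}\right) \left(-2 + o\right) o = o + \left(\frac{1}{24} - \frac{o}{48}\right) o = o + o \left(\frac{1}{24} - \frac{o}{48}\right)$)
$S{\left(1 \right)} 71 \left(-28\right) = \frac{1}{48} \cdot 1 \left(50 - 1\right) 71 \left(-28\right) = \frac{1}{48} \cdot 1 \cdot 49 \cdot 71 \left(-28\right) = \frac{49}{48} \cdot 71 \left(-28\right) = \frac{3479}{48} \left(-28\right) = - \frac{24353}{12}$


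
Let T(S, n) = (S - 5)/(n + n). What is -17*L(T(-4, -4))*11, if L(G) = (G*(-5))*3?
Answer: 25245/8 ≈ 3155.6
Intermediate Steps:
T(S, n) = (-5 + S)/(2*n) (T(S, n) = (-5 + S)/((2*n)) = (-5 + S)*(1/(2*n)) = (-5 + S)/(2*n))
L(G) = -15*G (L(G) = -5*G*3 = -15*G)
-17*L(T(-4, -4))*11 = -(-255)*(½)*(-5 - 4)/(-4)*11 = -(-255)*(½)*(-¼)*(-9)*11 = -(-255)*9/8*11 = -17*(-135/8)*11 = (2295/8)*11 = 25245/8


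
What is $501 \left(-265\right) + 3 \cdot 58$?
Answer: $-132591$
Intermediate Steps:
$501 \left(-265\right) + 3 \cdot 58 = -132765 + 174 = -132591$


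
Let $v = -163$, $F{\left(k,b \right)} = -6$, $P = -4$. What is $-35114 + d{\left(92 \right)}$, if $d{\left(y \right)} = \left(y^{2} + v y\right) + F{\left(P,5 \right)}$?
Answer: $-41652$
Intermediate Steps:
$d{\left(y \right)} = -6 + y^{2} - 163 y$ ($d{\left(y \right)} = \left(y^{2} - 163 y\right) - 6 = -6 + y^{2} - 163 y$)
$-35114 + d{\left(92 \right)} = -35114 - \left(15002 - 8464\right) = -35114 - 6538 = -41652$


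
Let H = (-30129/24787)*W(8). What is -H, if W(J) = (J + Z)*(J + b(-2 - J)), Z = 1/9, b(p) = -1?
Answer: 733139/10623 ≈ 69.014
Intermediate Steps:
Z = 1/9 (Z = 1*(1/9) = 1/9 ≈ 0.11111)
W(J) = (-1 + J)*(1/9 + J) (W(J) = (J + 1/9)*(J - 1) = (1/9 + J)*(-1 + J) = (-1 + J)*(1/9 + J))
H = -733139/10623 (H = (-30129/24787)*(-1/9 + 8**2 - 8/9*8) = (-30129*1/24787)*(-1/9 + 64 - 64/9) = -30129/24787*511/9 = -733139/10623 ≈ -69.014)
-H = -1*(-733139/10623) = 733139/10623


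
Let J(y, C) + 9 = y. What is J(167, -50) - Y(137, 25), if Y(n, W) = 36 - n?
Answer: 259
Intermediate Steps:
J(y, C) = -9 + y
J(167, -50) - Y(137, 25) = (-9 + 167) - (36 - 1*137) = 158 - (36 - 137) = 158 - 1*(-101) = 158 + 101 = 259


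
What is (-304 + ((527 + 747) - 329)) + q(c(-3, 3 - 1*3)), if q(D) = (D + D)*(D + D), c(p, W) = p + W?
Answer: 677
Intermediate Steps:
c(p, W) = W + p
q(D) = 4*D**2 (q(D) = (2*D)*(2*D) = 4*D**2)
(-304 + ((527 + 747) - 329)) + q(c(-3, 3 - 1*3)) = (-304 + ((527 + 747) - 329)) + 4*((3 - 1*3) - 3)**2 = (-304 + (1274 - 329)) + 4*((3 - 3) - 3)**2 = (-304 + 945) + 4*(0 - 3)**2 = 641 + 4*(-3)**2 = 641 + 4*9 = 641 + 36 = 677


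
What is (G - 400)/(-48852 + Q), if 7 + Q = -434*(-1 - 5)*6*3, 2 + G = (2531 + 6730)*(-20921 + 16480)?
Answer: 41128503/1987 ≈ 20699.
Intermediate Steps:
G = -41128103 (G = -2 + (2531 + 6730)*(-20921 + 16480) = -2 + 9261*(-4441) = -2 - 41128101 = -41128103)
Q = 46865 (Q = -7 - 434*(-1 - 5)*6*3 = -7 - 434*(-6*6)*3 = -7 - (-15624)*3 = -7 - 434*(-108) = -7 + 46872 = 46865)
(G - 400)/(-48852 + Q) = (-41128103 - 400)/(-48852 + 46865) = -41128503/(-1987) = -41128503*(-1/1987) = 41128503/1987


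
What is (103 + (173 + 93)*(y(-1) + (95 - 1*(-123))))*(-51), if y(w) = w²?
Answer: -2976207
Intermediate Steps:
(103 + (173 + 93)*(y(-1) + (95 - 1*(-123))))*(-51) = (103 + (173 + 93)*((-1)² + (95 - 1*(-123))))*(-51) = (103 + 266*(1 + (95 + 123)))*(-51) = (103 + 266*(1 + 218))*(-51) = (103 + 266*219)*(-51) = (103 + 58254)*(-51) = 58357*(-51) = -2976207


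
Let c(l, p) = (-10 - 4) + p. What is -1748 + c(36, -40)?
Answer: -1802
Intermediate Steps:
c(l, p) = -14 + p
-1748 + c(36, -40) = -1748 + (-14 - 40) = -1748 - 54 = -1802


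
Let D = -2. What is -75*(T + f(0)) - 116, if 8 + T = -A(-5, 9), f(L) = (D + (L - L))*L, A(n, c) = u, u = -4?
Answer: 184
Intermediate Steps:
A(n, c) = -4
f(L) = -2*L (f(L) = (-2 + (L - L))*L = (-2 + 0)*L = -2*L)
T = -4 (T = -8 - 1*(-4) = -8 + 4 = -4)
-75*(T + f(0)) - 116 = -75*(-4 - 2*0) - 116 = -75*(-4 + 0) - 116 = -75*(-4) - 116 = 300 - 116 = 184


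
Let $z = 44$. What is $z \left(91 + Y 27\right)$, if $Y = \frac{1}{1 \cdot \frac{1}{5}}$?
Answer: $9944$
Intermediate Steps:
$Y = 5$ ($Y = \frac{1}{1 \cdot \frac{1}{5}} = \frac{1}{\frac{1}{5}} = 5$)
$z \left(91 + Y 27\right) = 44 \left(91 + 5 \cdot 27\right) = 44 \left(91 + 135\right) = 44 \cdot 226 = 9944$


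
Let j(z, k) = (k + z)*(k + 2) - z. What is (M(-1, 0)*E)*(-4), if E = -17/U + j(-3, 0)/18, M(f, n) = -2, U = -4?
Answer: 98/3 ≈ 32.667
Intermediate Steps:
j(z, k) = -z + (2 + k)*(k + z) (j(z, k) = (k + z)*(2 + k) - z = (2 + k)*(k + z) - z = -z + (2 + k)*(k + z))
E = 49/12 (E = -17/(-4) + (-3 + 0**2 + 2*0 + 0*(-3))/18 = -17*(-1/4) + (-3 + 0 + 0 + 0)*(1/18) = 17/4 - 3*1/18 = 17/4 - 1/6 = 49/12 ≈ 4.0833)
(M(-1, 0)*E)*(-4) = -2*49/12*(-4) = -49/6*(-4) = 98/3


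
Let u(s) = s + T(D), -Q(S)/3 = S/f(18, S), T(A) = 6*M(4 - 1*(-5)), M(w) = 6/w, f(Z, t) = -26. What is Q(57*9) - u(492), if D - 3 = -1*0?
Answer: -11357/26 ≈ -436.81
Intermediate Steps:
D = 3 (D = 3 - 1*0 = 3 + 0 = 3)
T(A) = 4 (T(A) = 6*(6/(4 - 1*(-5))) = 6*(6/(4 + 5)) = 6*(6/9) = 6*(6*(⅑)) = 6*(⅔) = 4)
Q(S) = 3*S/26 (Q(S) = -3*S/(-26) = -3*S*(-1)/26 = -(-3)*S/26 = 3*S/26)
u(s) = 4 + s (u(s) = s + 4 = 4 + s)
Q(57*9) - u(492) = 3*(57*9)/26 - (4 + 492) = (3/26)*513 - 1*496 = 1539/26 - 496 = -11357/26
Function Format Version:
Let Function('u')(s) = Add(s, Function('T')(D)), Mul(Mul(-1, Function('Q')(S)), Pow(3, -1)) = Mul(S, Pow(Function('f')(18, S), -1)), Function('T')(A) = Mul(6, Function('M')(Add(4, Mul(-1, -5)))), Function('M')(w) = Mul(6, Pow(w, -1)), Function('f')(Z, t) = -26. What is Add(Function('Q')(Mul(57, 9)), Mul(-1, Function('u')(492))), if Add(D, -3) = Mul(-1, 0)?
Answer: Rational(-11357, 26) ≈ -436.81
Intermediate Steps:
D = 3 (D = Add(3, Mul(-1, 0)) = Add(3, 0) = 3)
Function('T')(A) = 4 (Function('T')(A) = Mul(6, Mul(6, Pow(Add(4, Mul(-1, -5)), -1))) = Mul(6, Mul(6, Pow(Add(4, 5), -1))) = Mul(6, Mul(6, Pow(9, -1))) = Mul(6, Mul(6, Rational(1, 9))) = Mul(6, Rational(2, 3)) = 4)
Function('Q')(S) = Mul(Rational(3, 26), S) (Function('Q')(S) = Mul(-3, Mul(S, Pow(-26, -1))) = Mul(-3, Mul(S, Rational(-1, 26))) = Mul(-3, Mul(Rational(-1, 26), S)) = Mul(Rational(3, 26), S))
Function('u')(s) = Add(4, s) (Function('u')(s) = Add(s, 4) = Add(4, s))
Add(Function('Q')(Mul(57, 9)), Mul(-1, Function('u')(492))) = Add(Mul(Rational(3, 26), Mul(57, 9)), Mul(-1, Add(4, 492))) = Add(Mul(Rational(3, 26), 513), Mul(-1, 496)) = Add(Rational(1539, 26), -496) = Rational(-11357, 26)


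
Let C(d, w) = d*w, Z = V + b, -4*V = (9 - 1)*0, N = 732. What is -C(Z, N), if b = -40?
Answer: 29280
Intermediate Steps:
V = 0 (V = -(9 - 1)*0/4 = -2*0 = -1/4*0 = 0)
Z = -40 (Z = 0 - 40 = -40)
-C(Z, N) = -(-40)*732 = -1*(-29280) = 29280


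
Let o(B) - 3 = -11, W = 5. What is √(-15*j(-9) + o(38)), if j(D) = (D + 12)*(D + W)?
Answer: 2*√43 ≈ 13.115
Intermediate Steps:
o(B) = -8 (o(B) = 3 - 11 = -8)
j(D) = (5 + D)*(12 + D) (j(D) = (D + 12)*(D + 5) = (12 + D)*(5 + D) = (5 + D)*(12 + D))
√(-15*j(-9) + o(38)) = √(-15*(60 + (-9)² + 17*(-9)) - 8) = √(-15*(60 + 81 - 153) - 8) = √(-15*(-12) - 8) = √(180 - 8) = √172 = 2*√43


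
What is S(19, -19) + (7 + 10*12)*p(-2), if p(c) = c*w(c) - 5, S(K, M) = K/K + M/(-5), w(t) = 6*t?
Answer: 12089/5 ≈ 2417.8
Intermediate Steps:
S(K, M) = 1 - M/5 (S(K, M) = 1 + M*(-1/5) = 1 - M/5)
p(c) = -5 + 6*c**2 (p(c) = c*(6*c) - 5 = 6*c**2 - 5 = -5 + 6*c**2)
S(19, -19) + (7 + 10*12)*p(-2) = (1 - 1/5*(-19)) + (7 + 10*12)*(-5 + 6*(-2)**2) = (1 + 19/5) + (7 + 120)*(-5 + 6*4) = 24/5 + 127*(-5 + 24) = 24/5 + 127*19 = 24/5 + 2413 = 12089/5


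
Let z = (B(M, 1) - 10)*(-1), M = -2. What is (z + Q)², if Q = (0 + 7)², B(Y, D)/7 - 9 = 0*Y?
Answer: 16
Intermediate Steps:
B(Y, D) = 63 (B(Y, D) = 63 + 7*(0*Y) = 63 + 7*0 = 63 + 0 = 63)
z = -53 (z = (63 - 10)*(-1) = 53*(-1) = -53)
Q = 49 (Q = 7² = 49)
(z + Q)² = (-53 + 49)² = (-4)² = 16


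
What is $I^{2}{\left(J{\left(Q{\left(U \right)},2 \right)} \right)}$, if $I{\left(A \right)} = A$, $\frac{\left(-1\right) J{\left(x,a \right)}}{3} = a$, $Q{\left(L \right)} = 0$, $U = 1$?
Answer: $36$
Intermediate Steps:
$J{\left(x,a \right)} = - 3 a$
$I^{2}{\left(J{\left(Q{\left(U \right)},2 \right)} \right)} = \left(\left(-3\right) 2\right)^{2} = \left(-6\right)^{2} = 36$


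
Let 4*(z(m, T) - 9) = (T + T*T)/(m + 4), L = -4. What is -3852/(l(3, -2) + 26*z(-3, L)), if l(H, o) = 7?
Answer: -3852/319 ≈ -12.075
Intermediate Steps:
z(m, T) = 9 + (T + T²)/(4*(4 + m)) (z(m, T) = 9 + ((T + T*T)/(m + 4))/4 = 9 + ((T + T²)/(4 + m))/4 = 9 + (T + T²)/(4*(4 + m)))
-3852/(l(3, -2) + 26*z(-3, L)) = -3852/(7 + 26*((144 - 4 + (-4)² + 36*(-3))/(4*(4 - 3)))) = -3852/(7 + 26*((¼)*(144 - 4 + 16 - 108)/1)) = -3852/(7 + 26*((¼)*1*48)) = -3852/(7 + 26*12) = -3852/(7 + 312) = -3852/319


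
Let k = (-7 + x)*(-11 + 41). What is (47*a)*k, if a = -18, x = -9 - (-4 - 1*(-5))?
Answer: 431460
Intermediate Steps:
x = -10 (x = -9 - (-4 + 5) = -9 - 1*1 = -9 - 1 = -10)
k = -510 (k = (-7 - 10)*(-11 + 41) = -17*30 = -510)
(47*a)*k = (47*(-18))*(-510) = -846*(-510) = 431460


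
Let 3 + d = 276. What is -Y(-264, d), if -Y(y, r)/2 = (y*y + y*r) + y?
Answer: -5280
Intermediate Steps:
d = 273 (d = -3 + 276 = 273)
Y(y, r) = -2*y - 2*y² - 2*r*y (Y(y, r) = -2*((y*y + y*r) + y) = -2*((y² + r*y) + y) = -2*(y + y² + r*y) = -2*y - 2*y² - 2*r*y)
-Y(-264, d) = -(-2)*(-264)*(1 + 273 - 264) = -(-2)*(-264)*10 = -1*5280 = -5280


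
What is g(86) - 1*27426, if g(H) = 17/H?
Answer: -2358619/86 ≈ -27426.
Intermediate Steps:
g(86) - 1*27426 = 17/86 - 1*27426 = 17*(1/86) - 27426 = 17/86 - 27426 = -2358619/86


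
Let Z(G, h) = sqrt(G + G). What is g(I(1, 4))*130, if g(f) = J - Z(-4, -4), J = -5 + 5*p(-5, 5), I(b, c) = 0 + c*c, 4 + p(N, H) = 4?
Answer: -650 - 260*I*sqrt(2) ≈ -650.0 - 367.7*I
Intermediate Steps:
p(N, H) = 0 (p(N, H) = -4 + 4 = 0)
Z(G, h) = sqrt(2)*sqrt(G) (Z(G, h) = sqrt(2*G) = sqrt(2)*sqrt(G))
I(b, c) = c**2 (I(b, c) = 0 + c**2 = c**2)
J = -5 (J = -5 + 5*0 = -5 + 0 = -5)
g(f) = -5 - 2*I*sqrt(2) (g(f) = -5 - sqrt(2)*sqrt(-4) = -5 - sqrt(2)*2*I = -5 - 2*I*sqrt(2))
g(I(1, 4))*130 = (-5 - 2*I*sqrt(2))*130 = -650 - 260*I*sqrt(2)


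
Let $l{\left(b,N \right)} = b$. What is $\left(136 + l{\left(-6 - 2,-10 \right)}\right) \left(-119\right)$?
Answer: $-15232$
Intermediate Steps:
$\left(136 + l{\left(-6 - 2,-10 \right)}\right) \left(-119\right) = \left(136 - 8\right) \left(-119\right) = 128 \left(-119\right) = -15232$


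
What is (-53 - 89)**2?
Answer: 20164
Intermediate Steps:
(-53 - 89)**2 = (-142)**2 = 20164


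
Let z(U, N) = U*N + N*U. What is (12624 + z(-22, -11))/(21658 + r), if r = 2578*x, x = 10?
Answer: 6554/23719 ≈ 0.27632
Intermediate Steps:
r = 25780 (r = 2578*10 = 25780)
z(U, N) = 2*N*U (z(U, N) = N*U + N*U = 2*N*U)
(12624 + z(-22, -11))/(21658 + r) = (12624 + 2*(-11)*(-22))/(21658 + 25780) = (12624 + 484)/47438 = 13108*(1/47438) = 6554/23719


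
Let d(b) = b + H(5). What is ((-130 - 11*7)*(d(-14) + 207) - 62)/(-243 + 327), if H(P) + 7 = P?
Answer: -5657/12 ≈ -471.42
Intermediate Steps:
H(P) = -7 + P
d(b) = -2 + b (d(b) = b + (-7 + 5) = b - 2 = -2 + b)
((-130 - 11*7)*(d(-14) + 207) - 62)/(-243 + 327) = ((-130 - 11*7)*((-2 - 14) + 207) - 62)/(-243 + 327) = ((-130 - 77)*(-16 + 207) - 62)/84 = (-207*191 - 62)*(1/84) = (-39537 - 62)*(1/84) = -39599*1/84 = -5657/12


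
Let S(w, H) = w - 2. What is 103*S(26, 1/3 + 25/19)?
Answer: 2472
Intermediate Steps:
S(w, H) = -2 + w
103*S(26, 1/3 + 25/19) = 103*(-2 + 26) = 103*24 = 2472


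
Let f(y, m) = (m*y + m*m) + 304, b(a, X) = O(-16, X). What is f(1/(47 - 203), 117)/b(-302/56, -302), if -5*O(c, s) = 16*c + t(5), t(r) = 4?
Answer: 279845/1008 ≈ 277.62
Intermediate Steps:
O(c, s) = -4/5 - 16*c/5 (O(c, s) = -(16*c + 4)/5 = -(4 + 16*c)/5 = -4/5 - 16*c/5)
b(a, X) = 252/5 (b(a, X) = -4/5 - 16/5*(-16) = -4/5 + 256/5 = 252/5)
f(y, m) = 304 + m**2 + m*y (f(y, m) = (m*y + m**2) + 304 = (m**2 + m*y) + 304 = 304 + m**2 + m*y)
f(1/(47 - 203), 117)/b(-302/56, -302) = (304 + 117**2 + 117/(47 - 203))/(252/5) = (304 + 13689 + 117/(-156))*(5/252) = (304 + 13689 + 117*(-1/156))*(5/252) = (304 + 13689 - 3/4)*(5/252) = (55969/4)*(5/252) = 279845/1008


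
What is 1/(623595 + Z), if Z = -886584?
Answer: -1/262989 ≈ -3.8024e-6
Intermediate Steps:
1/(623595 + Z) = 1/(623595 - 886584) = 1/(-262989) = -1/262989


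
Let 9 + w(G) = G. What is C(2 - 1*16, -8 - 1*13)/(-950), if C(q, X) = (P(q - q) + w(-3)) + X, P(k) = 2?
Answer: 31/950 ≈ 0.032632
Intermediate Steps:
w(G) = -9 + G
C(q, X) = -10 + X (C(q, X) = (2 + (-9 - 3)) + X = (2 - 12) + X = -10 + X)
C(2 - 1*16, -8 - 1*13)/(-950) = (-10 + (-8 - 1*13))/(-950) = (-10 + (-8 - 13))*(-1/950) = (-10 - 21)*(-1/950) = -31*(-1/950) = 31/950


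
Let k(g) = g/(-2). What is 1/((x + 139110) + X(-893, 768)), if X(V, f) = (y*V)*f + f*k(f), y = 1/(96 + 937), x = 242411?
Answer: 1033/88781273 ≈ 1.1635e-5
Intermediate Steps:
k(g) = -g/2 (k(g) = g*(-1/2) = -g/2)
y = 1/1033 ≈ 0.00096805
X(V, f) = -f**2/2 + V*f/1033 (X(V, f) = (V/1033)*f + f*(-f/2) = V*f/1033 - f**2/2 = -f**2/2 + V*f/1033)
1/((x + 139110) + X(-893, 768)) = 1/((242411 + 139110) + (1/2066)*768*(-1033*768 + 2*(-893))) = 1/(381521 + (1/2066)*768*(-793344 - 1786)) = 1/(381521 + (1/2066)*768*(-795130)) = 1/(381521 - 305329920/1033) = 1/(88781273/1033) = 1033/88781273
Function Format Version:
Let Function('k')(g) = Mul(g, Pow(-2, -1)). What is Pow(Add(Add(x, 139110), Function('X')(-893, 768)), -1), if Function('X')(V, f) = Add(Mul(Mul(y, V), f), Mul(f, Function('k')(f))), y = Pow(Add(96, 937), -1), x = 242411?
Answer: Rational(1033, 88781273) ≈ 1.1635e-5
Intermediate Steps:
Function('k')(g) = Mul(Rational(-1, 2), g) (Function('k')(g) = Mul(g, Rational(-1, 2)) = Mul(Rational(-1, 2), g))
y = Rational(1, 1033) (y = Pow(1033, -1) = Rational(1, 1033) ≈ 0.00096805)
Function('X')(V, f) = Add(Mul(Rational(-1, 2), Pow(f, 2)), Mul(Rational(1, 1033), V, f)) (Function('X')(V, f) = Add(Mul(Mul(Rational(1, 1033), V), f), Mul(f, Mul(Rational(-1, 2), f))) = Add(Mul(Rational(1, 1033), V, f), Mul(Rational(-1, 2), Pow(f, 2))) = Add(Mul(Rational(-1, 2), Pow(f, 2)), Mul(Rational(1, 1033), V, f)))
Pow(Add(Add(x, 139110), Function('X')(-893, 768)), -1) = Pow(Add(Add(242411, 139110), Mul(Rational(1, 2066), 768, Add(Mul(-1033, 768), Mul(2, -893)))), -1) = Pow(Add(381521, Mul(Rational(1, 2066), 768, Add(-793344, -1786))), -1) = Pow(Add(381521, Mul(Rational(1, 2066), 768, -795130)), -1) = Pow(Add(381521, Rational(-305329920, 1033)), -1) = Pow(Rational(88781273, 1033), -1) = Rational(1033, 88781273)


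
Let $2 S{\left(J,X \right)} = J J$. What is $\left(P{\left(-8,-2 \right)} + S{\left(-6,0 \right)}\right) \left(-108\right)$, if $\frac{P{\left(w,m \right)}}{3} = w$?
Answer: $648$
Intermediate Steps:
$S{\left(J,X \right)} = \frac{J^{2}}{2}$ ($S{\left(J,X \right)} = \frac{J J}{2} = \frac{J^{2}}{2}$)
$P{\left(w,m \right)} = 3 w$
$\left(P{\left(-8,-2 \right)} + S{\left(-6,0 \right)}\right) \left(-108\right) = \left(3 \left(-8\right) + \frac{\left(-6\right)^{2}}{2}\right) \left(-108\right) = \left(-24 + \frac{1}{2} \cdot 36\right) \left(-108\right) = \left(-24 + 18\right) \left(-108\right) = \left(-6\right) \left(-108\right) = 648$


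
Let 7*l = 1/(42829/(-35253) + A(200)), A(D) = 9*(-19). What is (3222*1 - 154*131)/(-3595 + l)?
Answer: 720420061088/152779065433 ≈ 4.7154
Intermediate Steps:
A(D) = -171
l = -35253/42497644 (l = 1/(7*(42829/(-35253) - 171)) = 1/(7*(42829*(-1/35253) - 171)) = 1/(7*(-42829/35253 - 171)) = 1/(7*(-6071092/35253)) = (1/7)*(-35253/6071092) = -35253/42497644 ≈ -0.00082953)
(3222*1 - 154*131)/(-3595 + l) = (3222*1 - 154*131)/(-3595 - 35253/42497644) = (3222 - 20174)/(-152779065433/42497644) = -16952*(-42497644/152779065433) = 720420061088/152779065433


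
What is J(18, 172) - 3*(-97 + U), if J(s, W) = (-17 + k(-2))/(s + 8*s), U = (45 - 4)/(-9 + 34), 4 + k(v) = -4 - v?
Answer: 1158049/4050 ≈ 285.94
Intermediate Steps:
k(v) = -8 - v (k(v) = -4 + (-4 - v) = -8 - v)
U = 41/25 ≈ 1.6400
J(s, W) = -23/(9*s) (J(s, W) = (-17 + (-8 - 1*(-2)))/(s + 8*s) = (-17 + (-8 + 2))/((9*s)) = (-17 - 6)*(1/(9*s)) = -23/(9*s))
J(18, 172) - 3*(-97 + U) = -23/9/18 - 3*(-97 + 41/25) = -23/9*1/18 - 3*(-2384/25) = -23/162 + 7152/25 = 1158049/4050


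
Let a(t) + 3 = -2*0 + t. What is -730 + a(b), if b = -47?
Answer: -780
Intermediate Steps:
a(t) = -3 + t (a(t) = -3 + (-2*0 + t) = -3 + (0 + t) = -3 + t)
-730 + a(b) = -730 + (-3 - 47) = -730 - 50 = -780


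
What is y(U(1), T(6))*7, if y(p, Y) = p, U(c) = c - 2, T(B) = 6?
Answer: -7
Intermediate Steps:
U(c) = -2 + c
y(U(1), T(6))*7 = (-2 + 1)*7 = -1*7 = -7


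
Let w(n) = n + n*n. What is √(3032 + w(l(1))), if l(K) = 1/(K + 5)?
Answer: √109159/6 ≈ 55.065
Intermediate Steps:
l(K) = 1/(5 + K)
w(n) = n + n²
√(3032 + w(l(1))) = √(3032 + (1 + 1/(5 + 1))/(5 + 1)) = √(3032 + (1 + 1/6)/6) = √(3032 + (1 + ⅙)/6) = √(3032 + (⅙)*(7/6)) = √(3032 + 7/36) = √(109159/36) = √109159/6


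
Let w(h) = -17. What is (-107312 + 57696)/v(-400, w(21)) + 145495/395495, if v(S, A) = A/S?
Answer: -1569829898917/1344683 ≈ -1.1674e+6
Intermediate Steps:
(-107312 + 57696)/v(-400, w(21)) + 145495/395495 = (-107312 + 57696)/((-17/(-400))) + 145495/395495 = -49616/((-17*(-1/400))) + 145495*(1/395495) = -49616/17/400 + 29099/79099 = -49616*400/17 + 29099/79099 = -19846400/17 + 29099/79099 = -1569829898917/1344683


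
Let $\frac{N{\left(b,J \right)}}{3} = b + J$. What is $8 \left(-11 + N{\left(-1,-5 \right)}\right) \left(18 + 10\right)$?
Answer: $-6496$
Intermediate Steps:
$N{\left(b,J \right)} = 3 J + 3 b$ ($N{\left(b,J \right)} = 3 \left(b + J\right) = 3 \left(J + b\right) = 3 J + 3 b$)
$8 \left(-11 + N{\left(-1,-5 \right)}\right) \left(18 + 10\right) = 8 \left(-11 + \left(3 \left(-5\right) + 3 \left(-1\right)\right)\right) \left(18 + 10\right) = 8 \left(-11 - 18\right) 28 = 8 \left(\left(-29\right) 28\right) = 8 \left(-812\right) = -6496$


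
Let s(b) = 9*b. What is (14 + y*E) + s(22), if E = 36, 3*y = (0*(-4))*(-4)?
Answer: 212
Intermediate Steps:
y = 0 (y = ((0*(-4))*(-4))/3 = (0*(-4))/3 = (⅓)*0 = 0)
(14 + y*E) + s(22) = (14 + 0*36) + 9*22 = (14 + 0) + 198 = 14 + 198 = 212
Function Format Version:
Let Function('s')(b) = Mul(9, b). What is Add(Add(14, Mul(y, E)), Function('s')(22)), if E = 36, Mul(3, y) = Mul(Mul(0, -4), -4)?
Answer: 212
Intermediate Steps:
y = 0 (y = Mul(Rational(1, 3), Mul(Mul(0, -4), -4)) = Mul(Rational(1, 3), Mul(0, -4)) = Mul(Rational(1, 3), 0) = 0)
Add(Add(14, Mul(y, E)), Function('s')(22)) = Add(Add(14, Mul(0, 36)), Mul(9, 22)) = Add(Add(14, 0), 198) = Add(14, 198) = 212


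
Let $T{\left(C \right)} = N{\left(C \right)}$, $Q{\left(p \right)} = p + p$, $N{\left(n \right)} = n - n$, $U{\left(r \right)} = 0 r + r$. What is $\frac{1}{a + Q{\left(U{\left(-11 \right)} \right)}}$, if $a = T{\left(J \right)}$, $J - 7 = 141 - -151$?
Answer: $- \frac{1}{22} \approx -0.045455$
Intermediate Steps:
$U{\left(r \right)} = r$ ($U{\left(r \right)} = 0 + r = r$)
$N{\left(n \right)} = 0$
$J = 299$ ($J = 7 + \left(141 - -151\right) = 7 + \left(141 + 151\right) = 7 + 292 = 299$)
$Q{\left(p \right)} = 2 p$
$T{\left(C \right)} = 0$
$a = 0$
$\frac{1}{a + Q{\left(U{\left(-11 \right)} \right)}} = \frac{1}{0 + 2 \left(-11\right)} = \frac{1}{0 - 22} = \frac{1}{-22} = - \frac{1}{22}$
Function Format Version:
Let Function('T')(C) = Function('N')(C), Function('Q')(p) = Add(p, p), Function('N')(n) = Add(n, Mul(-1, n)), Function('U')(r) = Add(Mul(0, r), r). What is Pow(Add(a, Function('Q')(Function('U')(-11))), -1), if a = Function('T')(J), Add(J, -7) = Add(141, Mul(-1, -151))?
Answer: Rational(-1, 22) ≈ -0.045455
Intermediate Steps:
Function('U')(r) = r (Function('U')(r) = Add(0, r) = r)
Function('N')(n) = 0
J = 299 (J = Add(7, Add(141, Mul(-1, -151))) = Add(7, Add(141, 151)) = Add(7, 292) = 299)
Function('Q')(p) = Mul(2, p)
Function('T')(C) = 0
a = 0
Pow(Add(a, Function('Q')(Function('U')(-11))), -1) = Pow(Add(0, Mul(2, -11)), -1) = Pow(Add(0, -22), -1) = Pow(-22, -1) = Rational(-1, 22)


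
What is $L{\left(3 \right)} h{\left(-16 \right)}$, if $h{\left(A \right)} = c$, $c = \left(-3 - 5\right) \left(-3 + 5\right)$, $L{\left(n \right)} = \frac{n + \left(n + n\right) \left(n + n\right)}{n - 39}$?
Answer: $\frac{52}{3} \approx 17.333$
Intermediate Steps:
$L{\left(n \right)} = \frac{n + 4 n^{2}}{-39 + n}$ ($L{\left(n \right)} = \frac{n + 2 n 2 n}{-39 + n} = \frac{n + 4 n^{2}}{-39 + n}$)
$c = -16$ ($c = \left(-8\right) 2 = -16$)
$h{\left(A \right)} = -16$
$L{\left(3 \right)} h{\left(-16 \right)} = \frac{3 \left(1 + 4 \cdot 3\right)}{-39 + 3} \left(-16\right) = \frac{3 \left(1 + 12\right)}{-36} \left(-16\right) = 3 \left(- \frac{1}{36}\right) 13 \left(-16\right) = \left(- \frac{13}{12}\right) \left(-16\right) = \frac{52}{3}$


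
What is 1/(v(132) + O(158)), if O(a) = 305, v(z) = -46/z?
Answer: 66/20107 ≈ 0.0032824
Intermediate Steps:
1/(v(132) + O(158)) = 1/(-46/132 + 305) = 1/(-46*1/132 + 305) = 1/(-23/66 + 305) = 1/(20107/66) = 66/20107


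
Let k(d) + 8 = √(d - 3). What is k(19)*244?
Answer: -976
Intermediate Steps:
k(d) = -8 + √(-3 + d) (k(d) = -8 + √(d - 3) = -8 + √(-3 + d))
k(19)*244 = (-8 + √(-3 + 19))*244 = (-8 + √16)*244 = (-8 + 4)*244 = -4*244 = -976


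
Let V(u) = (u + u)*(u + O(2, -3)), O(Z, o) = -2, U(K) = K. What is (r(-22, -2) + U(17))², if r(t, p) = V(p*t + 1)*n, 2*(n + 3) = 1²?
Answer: 93276964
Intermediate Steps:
n = -5/2 (n = -3 + (½)*1² = -3 + (½)*1 = -3 + ½ = -5/2 ≈ -2.5000)
V(u) = 2*u*(-2 + u) (V(u) = (u + u)*(u - 2) = (2*u)*(-2 + u) = 2*u*(-2 + u))
r(t, p) = -5*(1 + p*t)*(-1 + p*t) (r(t, p) = (2*(p*t + 1)*(-2 + (p*t + 1)))*(-5/2) = (2*(1 + p*t)*(-2 + (1 + p*t)))*(-5/2) = (2*(1 + p*t)*(-1 + p*t))*(-5/2) = -5*(1 + p*t)*(-1 + p*t))
(r(-22, -2) + U(17))² = ((5 - 5*(-2)²*(-22)²) + 17)² = ((5 - 5*4*484) + 17)² = ((5 - 9680) + 17)² = (-9675 + 17)² = (-9658)² = 93276964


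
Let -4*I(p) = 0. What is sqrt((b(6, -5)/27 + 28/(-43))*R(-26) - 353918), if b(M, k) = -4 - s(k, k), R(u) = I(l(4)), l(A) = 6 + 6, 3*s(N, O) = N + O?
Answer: I*sqrt(353918) ≈ 594.91*I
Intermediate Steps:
s(N, O) = N/3 + O/3 (s(N, O) = (N + O)/3 = N/3 + O/3)
l(A) = 12
I(p) = 0 (I(p) = -1/4*0 = 0)
R(u) = 0
b(M, k) = -4 - 2*k/3 (b(M, k) = -4 - (k/3 + k/3) = -4 - 2*k/3)
sqrt((b(6, -5)/27 + 28/(-43))*R(-26) - 353918) = sqrt(((-4 - 2/3*(-5))/27 + 28/(-43))*0 - 353918) = sqrt(((-4 + 10/3)*(1/27) + 28*(-1/43))*0 - 353918) = sqrt((-2/3*1/27 - 28/43)*0 - 353918) = sqrt((-2/81 - 28/43)*0 - 353918) = sqrt(-2354/3483*0 - 353918) = sqrt(0 - 353918) = sqrt(-353918) = I*sqrt(353918)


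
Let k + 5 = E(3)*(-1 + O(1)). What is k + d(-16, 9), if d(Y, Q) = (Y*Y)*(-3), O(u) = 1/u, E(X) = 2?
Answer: -773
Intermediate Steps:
O(u) = 1/u
d(Y, Q) = -3*Y² (d(Y, Q) = Y²*(-3) = -3*Y²)
k = -5 (k = -5 + 2*(-1 + 1/1) = -5 + 2*(-1 + 1) = -5 + 2*0 = -5 + 0 = -5)
k + d(-16, 9) = -5 - 3*(-16)² = -5 - 3*256 = -5 - 768 = -773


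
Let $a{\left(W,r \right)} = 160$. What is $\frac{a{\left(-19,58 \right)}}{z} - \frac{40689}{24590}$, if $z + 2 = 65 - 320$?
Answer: $- \frac{14391473}{6319630} \approx -2.2773$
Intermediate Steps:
$z = -257$ ($z = -2 + \left(65 - 320\right) = -2 - 255 = -257$)
$\frac{a{\left(-19,58 \right)}}{z} - \frac{40689}{24590} = \frac{160}{-257} - \frac{40689}{24590} = 160 \left(- \frac{1}{257}\right) - \frac{40689}{24590} = - \frac{160}{257} - \frac{40689}{24590} = - \frac{14391473}{6319630}$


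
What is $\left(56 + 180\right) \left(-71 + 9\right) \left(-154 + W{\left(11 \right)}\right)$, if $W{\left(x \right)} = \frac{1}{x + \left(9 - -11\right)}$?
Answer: $2252856$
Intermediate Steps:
$W{\left(x \right)} = \frac{1}{20 + x}$ ($W{\left(x \right)} = \frac{1}{x + \left(9 + 11\right)} = \frac{1}{x + 20} = \frac{1}{20 + x}$)
$\left(56 + 180\right) \left(-71 + 9\right) \left(-154 + W{\left(11 \right)}\right) = \left(56 + 180\right) \left(-71 + 9\right) \left(-154 + \frac{1}{20 + 11}\right) = 236 \left(-62\right) \left(-154 + \frac{1}{31}\right) = - 14632 \left(-154 + \frac{1}{31}\right) = \left(-14632\right) \left(- \frac{4773}{31}\right) = 2252856$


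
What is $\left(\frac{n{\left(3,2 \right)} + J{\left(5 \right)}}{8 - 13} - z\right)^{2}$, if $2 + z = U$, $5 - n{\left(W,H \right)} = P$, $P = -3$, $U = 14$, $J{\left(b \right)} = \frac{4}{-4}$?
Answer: $\frac{4489}{25} \approx 179.56$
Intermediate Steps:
$J{\left(b \right)} = -1$ ($J{\left(b \right)} = 4 \left(- \frac{1}{4}\right) = -1$)
$n{\left(W,H \right)} = 8$ ($n{\left(W,H \right)} = 5 - -3 = 5 + 3 = 8$)
$z = 12$ ($z = -2 + 14 = 12$)
$\left(\frac{n{\left(3,2 \right)} + J{\left(5 \right)}}{8 - 13} - z\right)^{2} = \left(\frac{8 - 1}{8 - 13} - 12\right)^{2} = \left(\frac{7}{-5} - 12\right)^{2} = \left(7 \left(- \frac{1}{5}\right) - 12\right)^{2} = \left(- \frac{7}{5} - 12\right)^{2} = \left(- \frac{67}{5}\right)^{2} = \frac{4489}{25}$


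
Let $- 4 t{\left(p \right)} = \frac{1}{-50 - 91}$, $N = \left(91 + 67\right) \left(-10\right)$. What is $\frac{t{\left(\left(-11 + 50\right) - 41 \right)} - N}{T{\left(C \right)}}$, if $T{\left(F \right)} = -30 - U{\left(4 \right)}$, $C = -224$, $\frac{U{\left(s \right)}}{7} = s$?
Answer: $- \frac{891121}{32712} \approx -27.241$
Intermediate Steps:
$U{\left(s \right)} = 7 s$
$N = -1580$ ($N = 158 \left(-10\right) = -1580$)
$t{\left(p \right)} = \frac{1}{564}$ ($t{\left(p \right)} = - \frac{1}{4 \left(-50 - 91\right)} = - \frac{1}{4 \left(-141\right)} = \left(- \frac{1}{4}\right) \left(- \frac{1}{141}\right) = \frac{1}{564}$)
$T{\left(F \right)} = -58$ ($T{\left(F \right)} = -30 - 7 \cdot 4 = -30 - 28 = -58$)
$\frac{t{\left(\left(-11 + 50\right) - 41 \right)} - N}{T{\left(C \right)}} = \frac{\frac{1}{564} - -1580}{-58} = \left(\frac{1}{564} + 1580\right) \left(- \frac{1}{58}\right) = \frac{891121}{564} \left(- \frac{1}{58}\right) = - \frac{891121}{32712}$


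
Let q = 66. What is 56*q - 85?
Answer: 3611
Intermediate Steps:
56*q - 85 = 56*66 - 85 = 3696 - 85 = 3611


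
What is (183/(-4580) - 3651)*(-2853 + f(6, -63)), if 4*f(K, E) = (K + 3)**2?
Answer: 189474296553/18320 ≈ 1.0342e+7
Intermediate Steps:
f(K, E) = (3 + K)**2/4 (f(K, E) = (K + 3)**2/4 = (3 + K)**2/4)
(183/(-4580) - 3651)*(-2853 + f(6, -63)) = (183/(-4580) - 3651)*(-2853 + (3 + 6)**2/4) = (183*(-1/4580) - 3651)*(-2853 + (1/4)*9**2) = (-183/4580 - 3651)*(-2853 + (1/4)*81) = -16721763*(-2853 + 81/4)/4580 = -16721763/4580*(-11331/4) = 189474296553/18320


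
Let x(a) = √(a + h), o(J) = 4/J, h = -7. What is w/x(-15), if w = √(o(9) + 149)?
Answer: -I*√29590/66 ≈ -2.6063*I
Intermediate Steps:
w = √1345/3 (w = √(4/9 + 149) = √(1345/9) = √1345/3 ≈ 12.225)
x(a) = √(-7 + a) (x(a) = √(a - 7) = √(-7 + a))
w/x(-15) = (√1345/3)/(√(-7 - 15)) = (√1345/3)/(√(-22)) = (√1345/3)/((I*√22)) = (√1345/3)*(-I*√22/22) = -I*√29590/66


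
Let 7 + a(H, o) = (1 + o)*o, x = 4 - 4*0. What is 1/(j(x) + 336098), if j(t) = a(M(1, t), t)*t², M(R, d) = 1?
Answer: 1/336306 ≈ 2.9735e-6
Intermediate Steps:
x = 4 (x = 4 + 0 = 4)
a(H, o) = -7 + o*(1 + o) (a(H, o) = -7 + (1 + o)*o = -7 + o*(1 + o))
j(t) = t²*(-7 + t + t²) (j(t) = (-7 + t + t²)*t² = t²*(-7 + t + t²))
1/(j(x) + 336098) = 1/(4²*(-7 + 4 + 4²) + 336098) = 1/(16*(-7 + 4 + 16) + 336098) = 1/(16*13 + 336098) = 1/(208 + 336098) = 1/336306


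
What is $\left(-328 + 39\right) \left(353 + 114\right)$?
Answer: $-134963$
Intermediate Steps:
$\left(-328 + 39\right) \left(353 + 114\right) = \left(-289\right) 467 = -134963$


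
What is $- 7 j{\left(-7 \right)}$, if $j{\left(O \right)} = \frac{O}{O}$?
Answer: $-7$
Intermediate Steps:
$j{\left(O \right)} = 1$
$- 7 j{\left(-7 \right)} = \left(-7\right) 1 = -7$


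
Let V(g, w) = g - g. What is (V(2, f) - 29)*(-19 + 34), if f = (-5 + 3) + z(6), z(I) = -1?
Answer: -435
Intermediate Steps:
f = -3 (f = (-5 + 3) - 1 = -2 - 1 = -3)
V(g, w) = 0
(V(2, f) - 29)*(-19 + 34) = (0 - 29)*(-19 + 34) = -29*15 = -435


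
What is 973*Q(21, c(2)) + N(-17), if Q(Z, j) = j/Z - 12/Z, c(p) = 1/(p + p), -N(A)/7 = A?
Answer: -5105/12 ≈ -425.42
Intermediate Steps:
N(A) = -7*A
c(p) = 1/(2*p)
Q(Z, j) = -12/Z + j/Z
973*Q(21, c(2)) + N(-17) = 973*((-12 + (1/2)/2)/21) - 7*(-17) = 973*((-12 + (1/2)*(1/2))/21) + 119 = 973*((-12 + 1/4)/21) + 119 = 973*((1/21)*(-47/4)) + 119 = 973*(-47/84) + 119 = -6533/12 + 119 = -5105/12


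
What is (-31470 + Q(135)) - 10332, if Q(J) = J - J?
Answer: -41802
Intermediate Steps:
Q(J) = 0
(-31470 + Q(135)) - 10332 = (-31470 + 0) - 10332 = -31470 - 10332 = -41802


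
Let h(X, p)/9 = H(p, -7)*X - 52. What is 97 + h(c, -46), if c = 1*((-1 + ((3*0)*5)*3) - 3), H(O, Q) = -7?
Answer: -119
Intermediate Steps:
c = -4 (c = 1*((-1 + (0*5)*3) - 3) = 1*((-1 + 0*3) - 3) = 1*((-1 + 0) - 3) = 1*(-1 - 3) = 1*(-4) = -4)
h(X, p) = -468 - 63*X (h(X, p) = 9*(-7*X - 52) = 9*(-52 - 7*X) = -468 - 63*X)
97 + h(c, -46) = 97 + (-468 - 63*(-4)) = 97 + (-468 + 252) = 97 - 216 = -119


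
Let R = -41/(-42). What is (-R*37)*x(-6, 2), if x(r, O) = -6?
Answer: 1517/7 ≈ 216.71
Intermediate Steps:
R = 41/42 (R = -41*(-1/42) = 41/42 ≈ 0.97619)
(-R*37)*x(-6, 2) = (-1*41/42*37)*(-6) = -41/42*37*(-6) = -1517/42*(-6) = 1517/7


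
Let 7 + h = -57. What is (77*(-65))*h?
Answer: 320320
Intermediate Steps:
h = -64 (h = -7 - 57 = -64)
(77*(-65))*h = (77*(-65))*(-64) = -5005*(-64) = 320320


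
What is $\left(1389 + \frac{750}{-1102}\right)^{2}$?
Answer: $\frac{585169921296}{303601} \approx 1.9274 \cdot 10^{6}$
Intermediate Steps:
$\left(1389 + \frac{750}{-1102}\right)^{2} = \left(1389 + 750 \left(- \frac{1}{1102}\right)\right)^{2} = \left(1389 - \frac{375}{551}\right)^{2} = \left(\frac{764964}{551}\right)^{2} = \frac{585169921296}{303601}$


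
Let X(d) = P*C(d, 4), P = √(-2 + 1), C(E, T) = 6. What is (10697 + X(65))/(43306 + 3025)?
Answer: 10697/46331 + 6*I/46331 ≈ 0.23088 + 0.0001295*I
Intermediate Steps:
P = I (P = √(-1) = I ≈ 1.0*I)
X(d) = 6*I (X(d) = I*6 = 6*I)
(10697 + X(65))/(43306 + 3025) = (10697 + 6*I)/(43306 + 3025) = (10697 + 6*I)/46331 = (10697 + 6*I)*(1/46331) = 10697/46331 + 6*I/46331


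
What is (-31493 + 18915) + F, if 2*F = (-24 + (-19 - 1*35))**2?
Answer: -9536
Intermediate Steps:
F = 3042 (F = (-24 + (-19 - 1*35))**2/2 = (-24 + (-19 - 35))**2/2 = (-24 - 54)**2/2 = (1/2)*(-78)**2 = (1/2)*6084 = 3042)
(-31493 + 18915) + F = (-31493 + 18915) + 3042 = -12578 + 3042 = -9536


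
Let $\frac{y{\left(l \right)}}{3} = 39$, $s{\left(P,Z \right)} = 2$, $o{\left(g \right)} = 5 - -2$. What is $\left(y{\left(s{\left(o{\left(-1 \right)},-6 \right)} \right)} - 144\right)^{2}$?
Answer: $729$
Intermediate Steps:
$o{\left(g \right)} = 7$ ($o{\left(g \right)} = 5 + 2 = 7$)
$y{\left(l \right)} = 117$ ($y{\left(l \right)} = 3 \cdot 39 = 117$)
$\left(y{\left(s{\left(o{\left(-1 \right)},-6 \right)} \right)} - 144\right)^{2} = \left(117 - 144\right)^{2} = \left(-27\right)^{2} = 729$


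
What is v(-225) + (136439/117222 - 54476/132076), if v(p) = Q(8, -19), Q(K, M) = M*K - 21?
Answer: -95242439113/552936174 ≈ -172.25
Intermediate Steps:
Q(K, M) = -21 + K*M (Q(K, M) = K*M - 21 = -21 + K*M)
v(p) = -173 (v(p) = -21 + 8*(-19) = -21 - 152 = -173)
v(-225) + (136439/117222 - 54476/132076) = -173 + (136439/117222 - 54476/132076) = -173 + (136439*(1/117222) - 54476*1/132076) = -173 + (136439/117222 - 13619/33019) = -173 + 415518989/552936174 = -95242439113/552936174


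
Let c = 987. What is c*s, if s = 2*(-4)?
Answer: -7896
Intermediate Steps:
s = -8
c*s = 987*(-8) = -7896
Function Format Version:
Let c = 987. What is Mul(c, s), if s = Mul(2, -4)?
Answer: -7896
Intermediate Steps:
s = -8
Mul(c, s) = Mul(987, -8) = -7896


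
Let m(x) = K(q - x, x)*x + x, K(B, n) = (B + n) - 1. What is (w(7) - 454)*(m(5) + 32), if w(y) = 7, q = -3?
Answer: -7599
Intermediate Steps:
K(B, n) = -1 + B + n
m(x) = -3*x (m(x) = (-1 + (-3 - x) + x)*x + x = -4*x + x = -3*x)
(w(7) - 454)*(m(5) + 32) = (7 - 454)*(-3*5 + 32) = -447*(-15 + 32) = -447*17 = -7599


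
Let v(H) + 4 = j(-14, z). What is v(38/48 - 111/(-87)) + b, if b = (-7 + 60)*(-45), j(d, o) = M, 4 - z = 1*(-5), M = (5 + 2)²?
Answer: -2340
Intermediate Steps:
M = 49 (M = 7² = 49)
z = 9 (z = 4 - (-5) = 4 - 1*(-5) = 4 + 5 = 9)
j(d, o) = 49
v(H) = 45 (v(H) = -4 + 49 = 45)
b = -2385 (b = 53*(-45) = -2385)
v(38/48 - 111/(-87)) + b = 45 - 2385 = -2340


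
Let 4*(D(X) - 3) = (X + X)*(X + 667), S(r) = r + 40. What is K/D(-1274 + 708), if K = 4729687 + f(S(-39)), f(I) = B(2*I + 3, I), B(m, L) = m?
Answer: -1182423/7145 ≈ -165.49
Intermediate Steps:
S(r) = 40 + r
D(X) = 3 + X*(667 + X)/2 (D(X) = 3 + ((X + X)*(X + 667))/4 = 3 + ((2*X)*(667 + X))/4 = 3 + (2*X*(667 + X))/4 = 3 + X*(667 + X)/2)
f(I) = 3 + 2*I (f(I) = 2*I + 3 = 3 + 2*I)
K = 4729692 (K = 4729687 + (3 + 2*(40 - 39)) = 4729687 + (3 + 2*1) = 4729687 + (3 + 2) = 4729687 + 5 = 4729692)
K/D(-1274 + 708) = 4729692/(3 + (-1274 + 708)**2/2 + 667*(-1274 + 708)/2) = 4729692/(3 + (1/2)*(-566)**2 + (667/2)*(-566)) = 4729692/(3 + (1/2)*320356 - 188761) = 4729692/(3 + 160178 - 188761) = 4729692/(-28580) = 4729692*(-1/28580) = -1182423/7145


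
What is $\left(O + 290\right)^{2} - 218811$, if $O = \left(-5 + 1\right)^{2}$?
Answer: $-125175$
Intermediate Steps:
$O = 16$ ($O = \left(-4\right)^{2} = 16$)
$\left(O + 290\right)^{2} - 218811 = \left(16 + 290\right)^{2} - 218811 = 306^{2} - 218811 = 93636 - 218811 = -125175$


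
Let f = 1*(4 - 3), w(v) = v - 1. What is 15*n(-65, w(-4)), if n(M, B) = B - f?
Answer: -90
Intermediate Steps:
w(v) = -1 + v
f = 1 (f = 1*1 = 1)
n(M, B) = -1 + B (n(M, B) = B - 1*1 = B - 1 = -1 + B)
15*n(-65, w(-4)) = 15*(-1 + (-1 - 4)) = 15*(-1 - 5) = 15*(-6) = -90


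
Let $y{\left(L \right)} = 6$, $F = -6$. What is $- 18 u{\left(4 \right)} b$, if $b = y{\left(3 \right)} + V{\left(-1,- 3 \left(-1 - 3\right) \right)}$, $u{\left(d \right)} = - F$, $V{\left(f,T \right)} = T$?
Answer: $-1944$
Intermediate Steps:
$u{\left(d \right)} = 6$ ($u{\left(d \right)} = \left(-1\right) \left(-6\right) = 6$)
$b = 18$ ($b = 6 - 3 \left(-1 - 3\right) = 6 - -12 = 6 + 12 = 18$)
$- 18 u{\left(4 \right)} b = \left(-18\right) 6 \cdot 18 = \left(-108\right) 18 = -1944$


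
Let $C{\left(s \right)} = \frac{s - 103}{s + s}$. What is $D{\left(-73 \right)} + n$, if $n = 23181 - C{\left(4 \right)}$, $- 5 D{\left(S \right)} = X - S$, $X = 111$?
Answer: $\frac{926263}{40} \approx 23157.0$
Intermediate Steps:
$C{\left(s \right)} = \frac{-103 + s}{2 s}$
$D{\left(S \right)} = - \frac{111}{5} + \frac{S}{5}$ ($D{\left(S \right)} = - \frac{111 - S}{5} = - \frac{111}{5} + \frac{S}{5}$)
$n = \frac{185547}{8}$ ($n = 23181 - \frac{-103 + 4}{2 \cdot 4} = 23181 - \frac{1}{2} \cdot \frac{1}{4} \left(-99\right) = 23181 - - \frac{99}{8} = 23181 + \frac{99}{8} = \frac{185547}{8} \approx 23193.0$)
$D{\left(-73 \right)} + n = \left(- \frac{111}{5} + \frac{1}{5} \left(-73\right)\right) + \frac{185547}{8} = \left(- \frac{111}{5} - \frac{73}{5}\right) + \frac{185547}{8} = - \frac{184}{5} + \frac{185547}{8} = \frac{926263}{40}$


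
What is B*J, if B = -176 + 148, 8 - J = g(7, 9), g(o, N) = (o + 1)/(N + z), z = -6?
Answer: -448/3 ≈ -149.33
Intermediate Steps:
g(o, N) = (1 + o)/(-6 + N) (g(o, N) = (o + 1)/(N - 6) = (1 + o)/(-6 + N))
J = 16/3 (J = 8 - (1 + 7)/(-6 + 9) = 8 - 8/3 = 16/3 ≈ 5.3333)
B = -28
B*J = -28*16/3 = -448/3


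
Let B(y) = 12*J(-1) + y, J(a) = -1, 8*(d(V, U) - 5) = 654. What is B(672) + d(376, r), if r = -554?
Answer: 2987/4 ≈ 746.75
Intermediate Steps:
d(V, U) = 347/4 (d(V, U) = 5 + (1/8)*654 = 5 + 327/4 = 347/4)
B(y) = -12 + y (B(y) = 12*(-1) + y = -12 + y)
B(672) + d(376, r) = (-12 + 672) + 347/4 = 660 + 347/4 = 2987/4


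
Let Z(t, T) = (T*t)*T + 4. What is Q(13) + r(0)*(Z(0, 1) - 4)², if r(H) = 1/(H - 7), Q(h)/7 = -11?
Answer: -77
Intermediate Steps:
Z(t, T) = 4 + t*T² (Z(t, T) = t*T² + 4 = 4 + t*T²)
Q(h) = -77 (Q(h) = 7*(-11) = -77)
r(H) = 1/(-7 + H)
Q(13) + r(0)*(Z(0, 1) - 4)² = -77 + ((4 + 0*1²) - 4)²/(-7 + 0) = -77 + ((4 + 0*1) - 4)²/(-7) = -77 - ((4 + 0) - 4)²/7 = -77 - (4 - 4)²/7 = -77 - ⅐*0² = -77 - ⅐*0 = -77 + 0 = -77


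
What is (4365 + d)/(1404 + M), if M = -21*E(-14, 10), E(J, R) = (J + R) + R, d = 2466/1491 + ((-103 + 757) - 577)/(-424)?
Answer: 920137979/269310384 ≈ 3.4166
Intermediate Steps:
d = 310259/210728 (d = 2466*(1/1491) + (654 - 577)*(-1/424) = 822/497 + 77*(-1/424) = 822/497 - 77/424 = 310259/210728 ≈ 1.4723)
E(J, R) = J + 2*R
M = -126 (M = -21*(-14 + 2*10) = -21*(-14 + 20) = -21*6 = -126)
(4365 + d)/(1404 + M) = (4365 + 310259/210728)/(1404 - 126) = (920137979/210728)/1278 = (920137979/210728)*(1/1278) = 920137979/269310384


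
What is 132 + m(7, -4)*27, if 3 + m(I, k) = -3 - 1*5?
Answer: -165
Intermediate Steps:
m(I, k) = -11 (m(I, k) = -3 + (-3 - 1*5) = -3 + (-3 - 5) = -3 - 8 = -11)
132 + m(7, -4)*27 = 132 - 11*27 = 132 - 297 = -165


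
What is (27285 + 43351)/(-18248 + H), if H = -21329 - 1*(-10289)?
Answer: -17659/7322 ≈ -2.4118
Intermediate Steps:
H = -11040 (H = -21329 + 10289 = -11040)
(27285 + 43351)/(-18248 + H) = (27285 + 43351)/(-18248 - 11040) = 70636/(-29288) = 70636*(-1/29288) = -17659/7322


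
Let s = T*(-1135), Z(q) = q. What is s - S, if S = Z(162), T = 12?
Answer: -13782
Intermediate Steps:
S = 162
s = -13620 (s = 12*(-1135) = -13620)
s - S = -13620 - 1*162 = -13620 - 162 = -13782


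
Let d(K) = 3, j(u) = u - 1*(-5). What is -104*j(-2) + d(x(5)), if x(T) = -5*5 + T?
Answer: -309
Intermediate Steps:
j(u) = 5 + u (j(u) = u + 5 = 5 + u)
x(T) = -25 + T
-104*j(-2) + d(x(5)) = -104*(5 - 2) + 3 = -104*3 + 3 = -312 + 3 = -309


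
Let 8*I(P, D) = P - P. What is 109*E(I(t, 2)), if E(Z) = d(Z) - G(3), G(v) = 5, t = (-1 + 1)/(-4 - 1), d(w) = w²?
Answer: -545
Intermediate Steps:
t = 0 (t = 0/(-5) = 0*(-⅕) = 0)
I(P, D) = 0 (I(P, D) = (P - P)/8 = (⅛)*0 = 0)
E(Z) = -5 + Z² (E(Z) = Z² - 1*5 = Z² - 5 = -5 + Z²)
109*E(I(t, 2)) = 109*(-5 + 0²) = 109*(-5 + 0) = 109*(-5) = -545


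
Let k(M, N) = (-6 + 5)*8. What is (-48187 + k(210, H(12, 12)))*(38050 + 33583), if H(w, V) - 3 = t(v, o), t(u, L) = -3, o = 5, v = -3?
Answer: -3452352435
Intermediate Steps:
H(w, V) = 0 (H(w, V) = 3 - 3 = 0)
k(M, N) = -8 (k(M, N) = -1*8 = -8)
(-48187 + k(210, H(12, 12)))*(38050 + 33583) = (-48187 - 8)*(38050 + 33583) = -48195*71633 = -3452352435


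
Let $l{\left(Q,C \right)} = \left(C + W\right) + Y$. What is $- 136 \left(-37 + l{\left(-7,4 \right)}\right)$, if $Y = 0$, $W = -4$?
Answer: $5032$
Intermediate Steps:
$l{\left(Q,C \right)} = -4 + C$ ($l{\left(Q,C \right)} = \left(C - 4\right) + 0 = \left(-4 + C\right) + 0 = -4 + C$)
$- 136 \left(-37 + l{\left(-7,4 \right)}\right) = - 136 \left(-37 + \left(-4 + 4\right)\right) = - 136 \left(-37 + 0\right) = \left(-136\right) \left(-37\right) = 5032$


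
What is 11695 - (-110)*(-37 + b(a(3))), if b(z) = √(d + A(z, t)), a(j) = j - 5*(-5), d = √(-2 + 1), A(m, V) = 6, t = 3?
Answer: 7625 + 110*√(6 + I) ≈ 7895.4 + 22.377*I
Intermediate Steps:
d = I (d = √(-1) = I ≈ 1.0*I)
a(j) = 25 + j (a(j) = j + 25 = 25 + j)
b(z) = √(6 + I) (b(z) = √(I + 6) = √(6 + I))
11695 - (-110)*(-37 + b(a(3))) = 11695 - (-110)*(-37 + √(6 + I)) = 11695 - (4070 - 110*√(6 + I)) = 11695 + (-4070 + 110*√(6 + I)) = 7625 + 110*√(6 + I)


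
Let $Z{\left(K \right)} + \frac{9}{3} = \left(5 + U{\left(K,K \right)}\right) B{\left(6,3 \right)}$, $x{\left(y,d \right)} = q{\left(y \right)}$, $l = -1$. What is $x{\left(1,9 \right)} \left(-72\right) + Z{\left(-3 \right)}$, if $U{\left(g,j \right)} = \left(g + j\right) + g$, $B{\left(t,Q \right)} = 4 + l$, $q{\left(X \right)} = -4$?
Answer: $273$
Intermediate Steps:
$B{\left(t,Q \right)} = 3$ ($B{\left(t,Q \right)} = 4 - 1 = 3$)
$x{\left(y,d \right)} = -4$
$U{\left(g,j \right)} = j + 2 g$
$Z{\left(K \right)} = 12 + 9 K$ ($Z{\left(K \right)} = -3 + \left(5 + \left(K + 2 K\right)\right) 3 = -3 + \left(5 + 3 K\right) 3 = -3 + \left(15 + 9 K\right) = 12 + 9 K$)
$x{\left(1,9 \right)} \left(-72\right) + Z{\left(-3 \right)} = \left(-4\right) \left(-72\right) + \left(12 + 9 \left(-3\right)\right) = 288 + \left(12 - 27\right) = 288 - 15 = 273$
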